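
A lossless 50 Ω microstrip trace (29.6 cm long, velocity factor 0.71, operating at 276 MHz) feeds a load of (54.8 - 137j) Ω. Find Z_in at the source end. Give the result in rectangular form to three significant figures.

Z_in ≈ 31.9 + j103 Ω

λ = v/f = 0.71·c / 276 MHz = 0.772 m
βl = 2π·l/λ = 2π × 0.384 = 138°
tan(βl) = tan(138°) = -0.898
Z_in = Z_0·(Z_L + jZ_0·tanβl)/(Z_0 + jZ_L·tanβl)
     = 50·(54.8 − j182)/(-73 − j49.2)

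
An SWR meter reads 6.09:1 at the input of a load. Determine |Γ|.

|Γ| = (S − 1)/(S + 1) = (6.09 − 1)/(6.09 + 1) = 5.09/7.09

|Γ| ≈ 0.718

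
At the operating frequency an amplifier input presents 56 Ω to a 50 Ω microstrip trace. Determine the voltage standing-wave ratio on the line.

VSWR ≈ 1.12

For a purely resistive load, VSWR = R_L/Z_0 or Z_0/R_L (whichever > 1) = 56/50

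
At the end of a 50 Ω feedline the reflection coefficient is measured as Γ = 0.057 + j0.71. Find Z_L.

Z_L ≈ 17.7 + j51 Ω

Z_L = Z_0·(1 + Γ)/(1 − Γ) = 50·(1.06 + j0.71)/(0.943 − j0.71)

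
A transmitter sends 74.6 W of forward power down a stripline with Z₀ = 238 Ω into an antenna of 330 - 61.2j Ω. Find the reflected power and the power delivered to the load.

P_reflected ≈ 2.79 W; P_delivered ≈ 71.8 W

|Γ| = |(92 − j61.2)/(568 − j61.2)| = 0.193
|Γ|² = 0.0374
P_refl = |Γ|²·P_inc = 2.79 W, P_del = (1 − |Γ|²)·P_inc = 71.8 W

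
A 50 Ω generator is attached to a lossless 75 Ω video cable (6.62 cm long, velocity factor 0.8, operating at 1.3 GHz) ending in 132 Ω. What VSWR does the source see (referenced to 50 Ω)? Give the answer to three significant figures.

λ = v/f = 0.8·c / 1.3 GHz = 0.185 m
βl = 2π·l/λ = 2π × 0.359 = 129°
tan(βl) = -1.23
Z_in = Z_0·(Z_L + jZ_0·tanβl)/(Z_0 + jZ_L·tanβl) = 58.3 + j34 Ω
Γ_s = (Z_in − Z_s)/(Z_in + Z_s) = (8.31 + j34)/(108 + j34), |Γ_s| = 0.308
VSWR = (1 + |Γ_s|)/(1 − |Γ_s|)

VSWR ≈ 1.89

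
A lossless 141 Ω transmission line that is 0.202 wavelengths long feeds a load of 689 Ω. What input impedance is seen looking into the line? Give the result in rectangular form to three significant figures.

Z_in ≈ 31.5 − j41.9 Ω

βl = 2π × 0.202 = 72.7°
tan(βl) = tan(72.7°) = 3.21
Z_in = Z_0·(Z_L + jZ_0·tanβl)/(Z_0 + jZ_L·tanβl)
     = 141·(689 + j453)/(141 + j2210)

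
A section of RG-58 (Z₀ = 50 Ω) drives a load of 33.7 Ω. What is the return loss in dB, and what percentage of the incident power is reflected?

Γ = (33.7 − 50)/(33.7 + 50) = -0.195
RL = −20·log₁₀(0.195) = 14.2 dB
P_refl/P_inc = |Γ|² = 0.0379

RL ≈ 14.2 dB; 3.79% of incident power reflected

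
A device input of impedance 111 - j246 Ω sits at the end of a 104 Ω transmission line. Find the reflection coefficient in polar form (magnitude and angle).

Γ = (Z_L − Z_0)/(Z_L + Z_0) = (7 − j246)/(215 − j246)
|Γ| = 246/327 = 0.753

Γ ≈ 0.753 ∠ -39.5°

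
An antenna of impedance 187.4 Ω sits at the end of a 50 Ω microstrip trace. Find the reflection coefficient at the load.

Γ = (Z_L − Z_0)/(Z_L + Z_0) = (187.4 − 50)/(187.4 + 50) = 137.4/237.4

Γ = 0.579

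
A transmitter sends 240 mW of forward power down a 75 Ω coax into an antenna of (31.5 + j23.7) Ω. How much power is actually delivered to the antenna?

|Γ| = |(-43.5 + j23.7)/(106.5 + j23.7)| = 0.454
|Γ|² = 0.206
P_refl = |Γ|²·P_inc = 49.5 mW, P_del = (1 − |Γ|²)·P_inc = 191 mW

P_delivered ≈ 191 mW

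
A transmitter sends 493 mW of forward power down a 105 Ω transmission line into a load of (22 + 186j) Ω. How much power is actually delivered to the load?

P_delivered ≈ 89.8 mW

|Γ| = |(-83 + j186)/(127 + j186)| = 0.904
|Γ|² = 0.818
P_refl = |Γ|²·P_inc = 403 mW, P_del = (1 − |Γ|²)·P_inc = 89.8 mW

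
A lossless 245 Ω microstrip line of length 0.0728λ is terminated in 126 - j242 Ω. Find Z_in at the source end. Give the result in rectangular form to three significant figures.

Z_in ≈ 68.9 − j93.4 Ω

βl = 2π × 0.0728 = 26.2°
tan(βl) = tan(26.2°) = 0.492
Z_in = Z_0·(Z_L + jZ_0·tanβl)/(Z_0 + jZ_L·tanβl)
     = 245·(126 − j121)/(364 + j62)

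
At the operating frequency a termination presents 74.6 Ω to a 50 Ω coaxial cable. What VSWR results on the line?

Γ = (74.6 − 50)/(74.6 + 50) = 0.197
VSWR = (1 + 0.197)/(1 − 0.197)

VSWR ≈ 1.49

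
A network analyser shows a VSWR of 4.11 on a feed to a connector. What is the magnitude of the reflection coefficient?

|Γ| ≈ 0.609

|Γ| = (S − 1)/(S + 1) = (4.11 − 1)/(4.11 + 1) = 3.11/5.11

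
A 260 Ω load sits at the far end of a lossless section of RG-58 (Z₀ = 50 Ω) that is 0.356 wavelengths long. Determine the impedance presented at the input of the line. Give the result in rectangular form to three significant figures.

βl = 2π × 0.356 = 128°
tan(βl) = tan(128°) = -1.27
Z_in = Z_0·(Z_L + jZ_0·tanβl)/(Z_0 + jZ_L·tanβl)
     = 50·(260 − j63.6)/(50 − j331)

Z_in ≈ 15.2 + j37 Ω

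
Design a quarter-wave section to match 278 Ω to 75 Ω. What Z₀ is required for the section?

Z_qwt = √(Z_0·R_L) = √(75 × 278) = √20850

Z_qwt ≈ 144 Ω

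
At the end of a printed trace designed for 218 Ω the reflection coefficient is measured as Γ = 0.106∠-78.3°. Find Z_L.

Z_L ≈ 223 − j46.7 Ω

Z_L = Z_0·(1 + Γ)/(1 − Γ) = 218·(1.02 − j0.104)/(0.979 + j0.104)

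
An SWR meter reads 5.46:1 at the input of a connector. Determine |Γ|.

|Γ| ≈ 0.69

|Γ| = (S − 1)/(S + 1) = (5.46 − 1)/(5.46 + 1) = 4.46/6.46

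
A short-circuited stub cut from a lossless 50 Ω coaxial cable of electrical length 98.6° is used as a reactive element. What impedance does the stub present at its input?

Z_in ≈ −j331 Ω

tan(βl) = -6.61
For a short-circuited stub, Z_in = jZ_0·tan(βl)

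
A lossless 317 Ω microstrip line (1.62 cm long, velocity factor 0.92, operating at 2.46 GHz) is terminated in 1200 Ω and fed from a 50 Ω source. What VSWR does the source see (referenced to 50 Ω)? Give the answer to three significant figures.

VSWR ≈ 10.4

λ = v/f = 0.92·c / 2.46 GHz = 0.112 m
βl = 2π·l/λ = 2π × 0.144 = 52°
tan(βl) = 1.28
Z_in = Z_0·(Z_L + jZ_0·tanβl)/(Z_0 + jZ_L·tanβl) = 129 − j221 Ω
Γ_s = (Z_in − Z_s)/(Z_in + Z_s) = (79.4 − j221)/(179 − j221), |Γ_s| = 0.825
VSWR = (1 + |Γ_s|)/(1 − |Γ_s|)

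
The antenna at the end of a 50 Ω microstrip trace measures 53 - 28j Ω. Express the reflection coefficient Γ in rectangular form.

Γ ≈ 0.0959 − j0.246

Γ = (Z_L − Z_0)/(Z_L + Z_0) = (3 − j28)/(103 − j28)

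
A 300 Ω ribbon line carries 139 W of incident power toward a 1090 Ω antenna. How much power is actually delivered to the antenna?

Γ = (1090 − 300)/(1090 + 300) = 0.568
|Γ|² = 0.323
P_refl = |Γ|²·P_inc = 44.9 W, P_del = (1 − |Γ|²)·P_inc = 94.1 W

P_delivered ≈ 94.1 W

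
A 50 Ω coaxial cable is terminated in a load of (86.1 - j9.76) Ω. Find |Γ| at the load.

|Γ| ≈ 0.274

Γ = (Z_L − Z_0)/(Z_L + Z_0) = (36.1 − j9.76)/(136.1 − j9.76)
|Γ| = 37.4/136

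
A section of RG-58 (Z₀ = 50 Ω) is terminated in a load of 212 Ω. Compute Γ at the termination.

Γ = 0.618

Γ = (Z_L − Z_0)/(Z_L + Z_0) = (212 − 50)/(212 + 50) = 162/262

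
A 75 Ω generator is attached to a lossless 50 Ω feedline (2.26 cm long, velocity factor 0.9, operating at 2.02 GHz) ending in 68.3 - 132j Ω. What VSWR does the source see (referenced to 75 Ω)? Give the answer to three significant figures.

λ = v/f = 0.9·c / 2.02 GHz = 0.134 m
βl = 2π·l/λ = 2π × 0.169 = 60.9°
tan(βl) = 1.79
Z_in = Z_0·(Z_L + jZ_0·tanβl)/(Z_0 + jZ_L·tanβl) = 7.4 − j10.5 Ω
Γ_s = (Z_in − Z_s)/(Z_in + Z_s) = (-67.6 − j10.5)/(82.4 − j10.5), |Γ_s| = 0.823
VSWR = (1 + |Γ_s|)/(1 − |Γ_s|)

VSWR ≈ 10.3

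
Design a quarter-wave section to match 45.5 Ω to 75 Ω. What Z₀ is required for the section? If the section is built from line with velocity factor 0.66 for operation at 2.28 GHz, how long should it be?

Z_qwt ≈ 58.4 Ω; length ≈ 2.17 cm

Z_qwt = √(Z_0·R_L) = √(75 × 45.5) = √3412
λ = 0.66·c/f = 0.0868 m, so l = λ/4 = 0.0217 m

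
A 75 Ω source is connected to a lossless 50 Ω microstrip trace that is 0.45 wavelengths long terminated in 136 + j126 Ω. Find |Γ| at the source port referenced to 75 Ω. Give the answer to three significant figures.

βl = 2π × 0.45 = 162°
tan(βl) = -0.325
Z_in = Z_0·(Z_L + jZ_0·tanβl)/(Z_0 + jZ_L·tanβl) = 36.8 + j78.2 Ω
Γ_s = (Z_in − Z_s)/(Z_in + Z_s) = (-38.2 + j78.2)/(112 + j78.2), |Γ_s| = 0.638

|Γ| ≈ 0.638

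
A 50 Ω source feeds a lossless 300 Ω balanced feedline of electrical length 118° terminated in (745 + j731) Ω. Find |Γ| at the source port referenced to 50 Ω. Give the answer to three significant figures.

|Γ| ≈ 0.598

tan(βl) = -1.88
Z_in = Z_0·(Z_L + jZ_0·tanβl)/(Z_0 + jZ_L·tanβl) = 63.8 + j83.3 Ω
Γ_s = (Z_in − Z_s)/(Z_in + Z_s) = (13.8 + j83.3)/(114 + j83.3), |Γ_s| = 0.598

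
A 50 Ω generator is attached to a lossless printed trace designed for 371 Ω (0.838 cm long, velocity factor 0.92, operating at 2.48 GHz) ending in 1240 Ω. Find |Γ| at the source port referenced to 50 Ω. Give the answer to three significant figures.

|Γ| ≈ 0.906

λ = v/f = 0.92·c / 2.48 GHz = 0.111 m
βl = 2π·l/λ = 2π × 0.0753 = 27.1°
tan(βl) = 0.512
Z_in = Z_0·(Z_L + jZ_0·tanβl)/(Z_0 + jZ_L·tanβl) = 398 − j492 Ω
Γ_s = (Z_in − Z_s)/(Z_in + Z_s) = (348 − j492)/(448 − j492), |Γ_s| = 0.906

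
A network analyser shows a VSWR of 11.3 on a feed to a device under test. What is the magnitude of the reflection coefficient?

|Γ| ≈ 0.837

|Γ| = (S − 1)/(S + 1) = (11.3 − 1)/(11.3 + 1) = 10.3/12.3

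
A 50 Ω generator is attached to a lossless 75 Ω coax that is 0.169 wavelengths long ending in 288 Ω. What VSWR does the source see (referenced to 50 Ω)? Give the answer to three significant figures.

VSWR ≈ 3.36

βl = 2π × 0.169 = 60.8°
tan(βl) = 1.79
Z_in = Z_0·(Z_L + jZ_0·tanβl)/(Z_0 + jZ_L·tanβl) = 25.1 − j38.2 Ω
Γ_s = (Z_in − Z_s)/(Z_in + Z_s) = (-24.9 − j38.2)/(75.1 − j38.2), |Γ_s| = 0.541
VSWR = (1 + |Γ_s|)/(1 − |Γ_s|)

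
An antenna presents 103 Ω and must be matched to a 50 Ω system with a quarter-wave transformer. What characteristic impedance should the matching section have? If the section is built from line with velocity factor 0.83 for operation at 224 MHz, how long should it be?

Z_qwt ≈ 71.8 Ω; length ≈ 27.8 cm

Z_qwt = √(Z_0·R_L) = √(50 × 103) = √5150
λ = 0.83·c/f = 1.11 m, so l = λ/4 = 0.278 m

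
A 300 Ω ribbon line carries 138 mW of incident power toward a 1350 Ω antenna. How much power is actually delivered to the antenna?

Γ = (1350 − 300)/(1350 + 300) = 0.636
|Γ|² = 0.405
P_refl = |Γ|²·P_inc = 55.9 mW, P_del = (1 − |Γ|²)·P_inc = 82.1 mW

P_delivered ≈ 82.1 mW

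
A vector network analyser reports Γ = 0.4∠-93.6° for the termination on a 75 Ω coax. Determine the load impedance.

Z_L ≈ 52.1 − j49.5 Ω

Z_L = Z_0·(1 + Γ)/(1 − Γ) = 75·(0.975 − j0.399)/(1.03 + j0.399)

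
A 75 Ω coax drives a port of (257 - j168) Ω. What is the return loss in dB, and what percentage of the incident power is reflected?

Γ = (182 − j168)/(332 − j168), |Γ| = 0.666
RL = −20·log₁₀(0.666) = 3.53 dB
P_refl/P_inc = |Γ|² = 0.443

RL ≈ 3.53 dB; 44.3% of incident power reflected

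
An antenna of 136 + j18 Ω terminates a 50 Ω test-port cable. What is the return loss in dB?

Γ = (86 + j18)/(186 + j18), |Γ| = 0.47
RL = −20·log₁₀|Γ| = −20·log₁₀(0.47)

RL ≈ 6.55 dB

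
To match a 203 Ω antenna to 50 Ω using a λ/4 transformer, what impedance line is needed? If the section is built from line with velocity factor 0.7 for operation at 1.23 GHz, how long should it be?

Z_qwt = √(Z_0·R_L) = √(50 × 203) = √10150
λ = 0.7·c/f = 0.171 m, so l = λ/4 = 0.0427 m

Z_qwt ≈ 101 Ω; length ≈ 4.27 cm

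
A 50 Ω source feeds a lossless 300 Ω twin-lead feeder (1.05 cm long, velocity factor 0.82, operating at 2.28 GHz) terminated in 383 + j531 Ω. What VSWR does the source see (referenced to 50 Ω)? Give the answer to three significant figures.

VSWR ≈ 24.4

λ = v/f = 0.82·c / 2.28 GHz = 0.108 m
βl = 2π·l/λ = 2π × 0.0973 = 35°
tan(βl) = 0.701
Z_in = Z_0·(Z_L + jZ_0·tanβl)/(Z_0 + jZ_L·tanβl) = 665 − j607 Ω
Γ_s = (Z_in − Z_s)/(Z_in + Z_s) = (615 − j607)/(715 − j607), |Γ_s| = 0.921
VSWR = (1 + |Γ_s|)/(1 − |Γ_s|)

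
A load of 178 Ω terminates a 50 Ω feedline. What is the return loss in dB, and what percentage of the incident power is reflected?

RL ≈ 5.01 dB; 31.5% of incident power reflected

Γ = (178 − 50)/(178 + 50) = 0.561
RL = −20·log₁₀(0.561) = 5.01 dB
P_refl/P_inc = |Γ|² = 0.315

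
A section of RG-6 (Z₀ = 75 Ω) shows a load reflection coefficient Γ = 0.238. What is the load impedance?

Z_L = Z_0·(1 + Γ)/(1 − Γ) = 75·(1.24)/(0.762)

Z_L ≈ 122 Ω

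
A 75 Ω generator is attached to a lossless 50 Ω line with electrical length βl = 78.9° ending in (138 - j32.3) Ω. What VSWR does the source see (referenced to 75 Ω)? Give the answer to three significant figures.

VSWR ≈ 4.37

tan(βl) = 5.1
Z_in = Z_0·(Z_L + jZ_0·tanβl)/(Z_0 + jZ_L·tanβl) = 17.2 − j4.56 Ω
Γ_s = (Z_in − Z_s)/(Z_in + Z_s) = (-57.8 − j4.56)/(92.2 − j4.56), |Γ_s| = 0.628
VSWR = (1 + |Γ_s|)/(1 − |Γ_s|)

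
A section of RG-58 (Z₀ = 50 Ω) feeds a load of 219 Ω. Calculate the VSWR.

For a purely resistive load, VSWR = R_L/Z_0 or Z_0/R_L (whichever > 1) = 219/50

VSWR ≈ 4.38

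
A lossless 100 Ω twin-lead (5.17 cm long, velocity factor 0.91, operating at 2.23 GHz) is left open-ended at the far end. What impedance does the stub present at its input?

λ = v/f = 0.91·c / 2.23 GHz = 0.122 m
βl = 2π·l/λ = 2π × 0.422 = 152°
tan(βl) = -0.531
For an open-ended stub, Z_in = −jZ_0·cot(βl) = −jZ_0/tan(βl)

Z_in ≈ +j188 Ω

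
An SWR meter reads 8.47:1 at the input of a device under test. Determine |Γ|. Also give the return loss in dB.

|Γ| ≈ 0.789; return loss ≈ 2.06 dB

|Γ| = (S − 1)/(S + 1) = (8.47 − 1)/(8.47 + 1) = 7.47/9.47
RL = −20·log₁₀|Γ| = −20·log₁₀(0.789)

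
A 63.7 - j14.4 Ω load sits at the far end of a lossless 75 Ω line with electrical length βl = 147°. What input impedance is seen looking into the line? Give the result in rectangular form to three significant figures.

Z_in ≈ 84.6 − j18.8 Ω

tan(βl) = tan(147°) = -0.649
Z_in = Z_0·(Z_L + jZ_0·tanβl)/(Z_0 + jZ_L·tanβl)
     = 75·(63.7 − j63.1)/(65.6 − j41.4)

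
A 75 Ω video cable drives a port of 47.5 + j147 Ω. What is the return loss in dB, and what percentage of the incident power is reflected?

RL ≈ 2.14 dB; 61.1% of incident power reflected

Γ = (-27.5 + j147)/(122.5 + j147), |Γ| = 0.782
RL = −20·log₁₀(0.782) = 2.14 dB
P_refl/P_inc = |Γ|² = 0.611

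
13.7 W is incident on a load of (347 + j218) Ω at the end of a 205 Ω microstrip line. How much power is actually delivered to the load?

|Γ| = |(142 + j218)/(552 + j218)| = 0.438
|Γ|² = 0.192
P_refl = |Γ|²·P_inc = 2.63 W, P_del = (1 − |Γ|²)·P_inc = 11.1 W

P_delivered ≈ 11.1 W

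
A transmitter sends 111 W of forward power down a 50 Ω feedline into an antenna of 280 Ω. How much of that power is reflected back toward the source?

Γ = (280 − 50)/(280 + 50) = 0.697
|Γ|² = 0.486
P_refl = |Γ|²·P_inc = 53.9 W, P_del = (1 − |Γ|²)·P_inc = 57.1 W

P_reflected ≈ 53.9 W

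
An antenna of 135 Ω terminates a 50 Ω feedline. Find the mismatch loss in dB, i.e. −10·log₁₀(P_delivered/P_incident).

mismatch loss ≈ 1.03 dB

Γ = (135 − 50)/(135 + 50) = 0.459
|Γ|² = 0.211, so P_del/P_inc = 1 − |Γ|² = 0.789
ML = −10·log₁₀(1 − |Γ|²)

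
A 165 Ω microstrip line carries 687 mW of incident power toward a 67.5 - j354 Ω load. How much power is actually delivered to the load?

P_delivered ≈ 171 mW

|Γ| = |(-97.5 − j354)/(232.5 − j354)| = 0.867
|Γ|² = 0.752
P_refl = |Γ|²·P_inc = 516 mW, P_del = (1 − |Γ|²)·P_inc = 171 mW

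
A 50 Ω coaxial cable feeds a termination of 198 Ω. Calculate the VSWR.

Γ = (198 − 50)/(198 + 50) = 0.597
VSWR = (1 + 0.597)/(1 − 0.597)

VSWR ≈ 3.96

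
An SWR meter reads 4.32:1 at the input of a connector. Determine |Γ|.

|Γ| = (S − 1)/(S + 1) = (4.32 − 1)/(4.32 + 1) = 3.32/5.32

|Γ| ≈ 0.624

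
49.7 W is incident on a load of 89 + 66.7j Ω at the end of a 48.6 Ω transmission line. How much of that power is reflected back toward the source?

|Γ| = |(40.4 + j66.7)/(137.6 + j66.7)| = 0.51
|Γ|² = 0.26
P_refl = |Γ|²·P_inc = 12.9 W, P_del = (1 − |Γ|²)·P_inc = 36.8 W

P_reflected ≈ 12.9 W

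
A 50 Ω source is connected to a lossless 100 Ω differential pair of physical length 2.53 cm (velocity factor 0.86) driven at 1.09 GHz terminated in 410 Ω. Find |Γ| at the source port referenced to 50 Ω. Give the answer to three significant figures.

|Γ| ≈ 0.711

λ = v/f = 0.86·c / 1.09 GHz = 0.237 m
βl = 2π·l/λ = 2π × 0.107 = 38.5°
tan(βl) = 0.795
Z_in = Z_0·(Z_L + jZ_0·tanβl)/(Z_0 + jZ_L·tanβl) = 57.6 − j108 Ω
Γ_s = (Z_in − Z_s)/(Z_in + Z_s) = (7.57 − j108)/(108 − j108), |Γ_s| = 0.711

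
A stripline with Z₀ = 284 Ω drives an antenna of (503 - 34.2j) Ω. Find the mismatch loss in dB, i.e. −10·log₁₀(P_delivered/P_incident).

Γ = (219 − j34.2)/(787 − j34.2), |Γ| = 0.281
|Γ|² = 0.0792, so P_del/P_inc = 1 − |Γ|² = 0.921
ML = −10·log₁₀(1 − |Γ|²)

mismatch loss ≈ 0.358 dB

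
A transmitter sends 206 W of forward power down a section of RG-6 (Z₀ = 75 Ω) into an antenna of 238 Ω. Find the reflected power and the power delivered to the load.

Γ = (238 − 75)/(238 + 75) = 0.521
|Γ|² = 0.271
P_refl = |Γ|²·P_inc = 55.9 W, P_del = (1 − |Γ|²)·P_inc = 150 W

P_reflected ≈ 55.9 W; P_delivered ≈ 150 W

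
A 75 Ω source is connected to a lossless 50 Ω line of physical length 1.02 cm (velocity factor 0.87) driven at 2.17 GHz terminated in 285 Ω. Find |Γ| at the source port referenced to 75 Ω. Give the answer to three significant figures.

|Γ| ≈ 0.67

λ = v/f = 0.87·c / 2.17 GHz = 0.12 m
βl = 2π·l/λ = 2π × 0.0848 = 30.5°
tan(βl) = 0.59
Z_in = Z_0·(Z_L + jZ_0·tanβl)/(Z_0 + jZ_L·tanβl) = 31.2 − j75.5 Ω
Γ_s = (Z_in − Z_s)/(Z_in + Z_s) = (-43.8 − j75.5)/(106 − j75.5), |Γ_s| = 0.67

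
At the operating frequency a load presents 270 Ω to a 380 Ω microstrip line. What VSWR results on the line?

For a purely resistive load, VSWR = R_L/Z_0 or Z_0/R_L (whichever > 1) = 380/270

VSWR ≈ 1.41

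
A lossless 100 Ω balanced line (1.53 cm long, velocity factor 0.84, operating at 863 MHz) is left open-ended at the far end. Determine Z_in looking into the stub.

Z_in ≈ −j293 Ω

λ = v/f = 0.84·c / 863 MHz = 0.292 m
βl = 2π·l/λ = 2π × 0.0524 = 18.9°
tan(βl) = 0.342
For an open-ended stub, Z_in = −jZ_0·cot(βl) = −jZ_0/tan(βl)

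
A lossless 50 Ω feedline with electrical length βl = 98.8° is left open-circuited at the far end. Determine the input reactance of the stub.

tan(βl) = -6.46
For an open-circuited stub, Z_in = −jZ_0·cot(βl) = −jZ_0/tan(βl)

X_in ≈ 7.74 Ω (inductive)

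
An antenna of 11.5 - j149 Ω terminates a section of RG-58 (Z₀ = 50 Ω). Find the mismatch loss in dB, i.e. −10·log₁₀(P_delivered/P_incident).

mismatch loss ≈ 10.5 dB

Γ = (-38.5 − j149)/(61.5 − j149), |Γ| = 0.955
|Γ|² = 0.911, so P_del/P_inc = 1 − |Γ|² = 0.0885
ML = −10·log₁₀(1 − |Γ|²)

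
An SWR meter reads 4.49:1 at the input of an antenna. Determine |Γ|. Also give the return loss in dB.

|Γ| ≈ 0.636; return loss ≈ 3.93 dB

|Γ| = (S − 1)/(S + 1) = (4.49 − 1)/(4.49 + 1) = 3.49/5.49
RL = −20·log₁₀|Γ| = −20·log₁₀(0.636)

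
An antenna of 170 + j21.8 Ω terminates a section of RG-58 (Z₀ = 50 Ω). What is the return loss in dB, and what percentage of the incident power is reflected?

Γ = (120 + j21.8)/(220 + j21.8), |Γ| = 0.552
RL = −20·log₁₀(0.552) = 5.17 dB
P_refl/P_inc = |Γ|² = 0.304

RL ≈ 5.17 dB; 30.4% of incident power reflected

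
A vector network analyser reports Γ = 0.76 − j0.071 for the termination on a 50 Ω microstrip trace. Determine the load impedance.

Z_L ≈ 333 − j113 Ω

Z_L = Z_0·(1 + Γ)/(1 − Γ) = 50·(1.76 − j0.071)/(0.24 + j0.071)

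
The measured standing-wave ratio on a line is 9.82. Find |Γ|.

|Γ| ≈ 0.815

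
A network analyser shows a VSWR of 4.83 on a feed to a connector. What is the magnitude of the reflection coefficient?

|Γ| ≈ 0.657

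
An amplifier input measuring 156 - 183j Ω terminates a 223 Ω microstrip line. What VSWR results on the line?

Γ = (Z_L − Z_0)/(Z_L + Z_0) = (-67 − j183)/(379 − j183)
|Γ| = 195/421 = 0.463
VSWR = (1 + |Γ|)/(1 − |Γ|) = 1.46/0.537

VSWR ≈ 2.72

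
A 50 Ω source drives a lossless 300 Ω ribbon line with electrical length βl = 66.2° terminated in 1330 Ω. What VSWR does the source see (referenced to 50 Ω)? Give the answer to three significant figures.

VSWR ≈ 5.92

tan(βl) = 2.27
Z_in = Z_0·(Z_L + jZ_0·tanβl)/(Z_0 + jZ_L·tanβl) = 80 − j124 Ω
Γ_s = (Z_in − Z_s)/(Z_in + Z_s) = (30 − j124)/(130 − j124), |Γ_s| = 0.711
VSWR = (1 + |Γ_s|)/(1 − |Γ_s|)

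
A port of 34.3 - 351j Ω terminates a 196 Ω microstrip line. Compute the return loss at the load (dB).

RL ≈ 0.719 dB

Γ = (-161.7 − j351)/(230.3 − j351), |Γ| = 0.921
RL = −20·log₁₀|Γ| = −20·log₁₀(0.921)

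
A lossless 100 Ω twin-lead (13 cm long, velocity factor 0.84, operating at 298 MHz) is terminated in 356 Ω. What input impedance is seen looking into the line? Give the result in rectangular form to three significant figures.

Z_in ≈ 40 − j61.4 Ω

λ = v/f = 0.84·c / 298 MHz = 0.846 m
βl = 2π·l/λ = 2π × 0.154 = 55.3°
tan(βl) = tan(55.3°) = 1.45
Z_in = Z_0·(Z_L + jZ_0·tanβl)/(Z_0 + jZ_L·tanβl)
     = 100·(356 + j145)/(100 + j515)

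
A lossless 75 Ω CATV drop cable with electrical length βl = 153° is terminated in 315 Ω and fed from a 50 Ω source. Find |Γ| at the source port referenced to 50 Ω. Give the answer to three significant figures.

tan(βl) = -0.51
Z_in = Z_0·(Z_L + jZ_0·tanβl)/(Z_0 + jZ_L·tanβl) = 71.1 + j114 Ω
Γ_s = (Z_in − Z_s)/(Z_in + Z_s) = (21.1 + j114)/(121 + j114), |Γ_s| = 0.697

|Γ| ≈ 0.697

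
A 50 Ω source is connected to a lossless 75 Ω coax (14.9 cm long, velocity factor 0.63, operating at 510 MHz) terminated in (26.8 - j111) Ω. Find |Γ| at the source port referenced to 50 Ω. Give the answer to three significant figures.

λ = v/f = 0.63·c / 510 MHz = 0.371 m
βl = 2π·l/λ = 2π × 0.402 = 145°
tan(βl) = -0.707
Z_in = Z_0·(Z_L + jZ_0·tanβl)/(Z_0 + jZ_L·tanβl) = 609 + j218 Ω
Γ_s = (Z_in − Z_s)/(Z_in + Z_s) = (559 + j218)/(659 + j218), |Γ_s| = 0.864

|Γ| ≈ 0.864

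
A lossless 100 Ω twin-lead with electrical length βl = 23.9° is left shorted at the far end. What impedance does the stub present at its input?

Z_in ≈ +j44.3 Ω

tan(βl) = 0.443
For a shorted stub, Z_in = jZ_0·tan(βl)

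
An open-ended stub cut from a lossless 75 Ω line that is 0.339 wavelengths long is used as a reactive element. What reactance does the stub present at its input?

βl = 2π × 0.339 = 122°
tan(βl) = -1.6
For an open-ended stub, Z_in = −jZ_0·cot(βl) = −jZ_0/tan(βl)

X_in ≈ 46.9 Ω (inductive)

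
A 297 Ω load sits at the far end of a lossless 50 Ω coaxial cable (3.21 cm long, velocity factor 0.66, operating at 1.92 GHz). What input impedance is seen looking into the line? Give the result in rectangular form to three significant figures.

λ = v/f = 0.66·c / 1.92 GHz = 0.103 m
βl = 2π·l/λ = 2π × 0.311 = 112°
tan(βl) = tan(112°) = -2.47
Z_in = Z_0·(Z_L + jZ_0·tanβl)/(Z_0 + jZ_L·tanβl)
     = 50·(297 − j123)/(50 − j733)

Z_in ≈ 9.75 + j19.6 Ω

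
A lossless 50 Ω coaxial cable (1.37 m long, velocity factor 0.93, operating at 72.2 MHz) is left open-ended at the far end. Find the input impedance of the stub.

λ = v/f = 0.93·c / 72.2 MHz = 3.86 m
βl = 2π·l/λ = 2π × 0.355 = 128°
tan(βl) = -1.3
For an open-ended stub, Z_in = −jZ_0·cot(βl) = −jZ_0/tan(βl)

Z_in ≈ +j38.5 Ω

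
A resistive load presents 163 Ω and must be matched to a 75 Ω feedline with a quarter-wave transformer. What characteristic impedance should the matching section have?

Z_qwt ≈ 111 Ω

Z_qwt = √(Z_0·R_L) = √(75 × 163) = √12220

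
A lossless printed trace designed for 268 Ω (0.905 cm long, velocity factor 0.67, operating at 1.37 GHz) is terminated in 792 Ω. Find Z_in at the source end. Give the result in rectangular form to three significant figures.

λ = v/f = 0.67·c / 1.37 GHz = 0.147 m
βl = 2π·l/λ = 2π × 0.0617 = 22.2°
tan(βl) = tan(22.2°) = 0.408
Z_in = Z_0·(Z_L + jZ_0·tanβl)/(Z_0 + jZ_L·tanβl)
     = 268·(792 + j109)/(268 + j323)

Z_in ≈ 376 − j345 Ω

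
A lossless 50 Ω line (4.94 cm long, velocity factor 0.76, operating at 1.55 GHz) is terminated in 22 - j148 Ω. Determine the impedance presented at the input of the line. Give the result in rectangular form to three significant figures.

Z_in ≈ 5.18 + j57.7 Ω

λ = v/f = 0.76·c / 1.55 GHz = 0.147 m
βl = 2π·l/λ = 2π × 0.336 = 121°
tan(βl) = tan(121°) = -1.67
Z_in = Z_0·(Z_L + jZ_0·tanβl)/(Z_0 + jZ_L·tanβl)
     = 50·(22 − j232)/(-197 − j36.8)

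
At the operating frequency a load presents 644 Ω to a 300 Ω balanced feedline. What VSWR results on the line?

VSWR ≈ 2.15

For a purely resistive load, VSWR = R_L/Z_0 or Z_0/R_L (whichever > 1) = 644/300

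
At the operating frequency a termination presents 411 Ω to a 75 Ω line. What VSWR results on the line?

For a purely resistive load, VSWR = R_L/Z_0 or Z_0/R_L (whichever > 1) = 411/75

VSWR ≈ 5.48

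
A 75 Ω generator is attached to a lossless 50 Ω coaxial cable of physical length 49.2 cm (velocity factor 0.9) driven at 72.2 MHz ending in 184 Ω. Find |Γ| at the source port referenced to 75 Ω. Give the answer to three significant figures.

|Γ| ≈ 0.612

λ = v/f = 0.9·c / 72.2 MHz = 3.74 m
βl = 2π·l/λ = 2π × 0.132 = 47.4°
tan(βl) = 1.09
Z_in = Z_0·(Z_L + jZ_0·tanβl)/(Z_0 + jZ_L·tanβl) = 23.6 − j40.1 Ω
Γ_s = (Z_in − Z_s)/(Z_in + Z_s) = (-51.4 − j40.1)/(98.6 − j40.1), |Γ_s| = 0.612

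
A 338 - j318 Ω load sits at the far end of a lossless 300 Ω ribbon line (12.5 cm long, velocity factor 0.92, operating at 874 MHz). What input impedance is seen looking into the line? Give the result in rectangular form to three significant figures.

Z_in ≈ 687 + j243 Ω

λ = v/f = 0.92·c / 874 MHz = 0.316 m
βl = 2π·l/λ = 2π × 0.396 = 143°
tan(βl) = tan(143°) = -0.767
Z_in = Z_0·(Z_L + jZ_0·tanβl)/(Z_0 + jZ_L·tanβl)
     = 300·(338 − j548)/(56 − j259)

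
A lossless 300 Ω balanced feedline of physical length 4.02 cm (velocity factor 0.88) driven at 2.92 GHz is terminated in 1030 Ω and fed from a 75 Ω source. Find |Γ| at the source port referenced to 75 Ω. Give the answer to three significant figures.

|Γ| ≈ 0.85

λ = v/f = 0.88·c / 2.92 GHz = 0.0904 m
βl = 2π·l/λ = 2π × 0.445 = 160°
tan(βl) = -0.363
Z_in = Z_0·(Z_L + jZ_0·tanβl)/(Z_0 + jZ_L·tanβl) = 457 + j460 Ω
Γ_s = (Z_in − Z_s)/(Z_in + Z_s) = (382 + j460)/(532 + j460), |Γ_s| = 0.85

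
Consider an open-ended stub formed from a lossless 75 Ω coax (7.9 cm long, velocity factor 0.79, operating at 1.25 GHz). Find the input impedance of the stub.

λ = v/f = 0.79·c / 1.25 GHz = 0.19 m
βl = 2π·l/λ = 2π × 0.417 = 150°
tan(βl) = -0.577
For an open-ended stub, Z_in = −jZ_0·cot(βl) = −jZ_0/tan(βl)

Z_in ≈ +j130 Ω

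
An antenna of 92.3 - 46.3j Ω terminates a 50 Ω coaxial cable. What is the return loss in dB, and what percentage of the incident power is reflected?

Γ = (42.3 − j46.3)/(142.3 − j46.3), |Γ| = 0.419
RL = −20·log₁₀(0.419) = 7.55 dB
P_refl/P_inc = |Γ|² = 0.176

RL ≈ 7.55 dB; 17.6% of incident power reflected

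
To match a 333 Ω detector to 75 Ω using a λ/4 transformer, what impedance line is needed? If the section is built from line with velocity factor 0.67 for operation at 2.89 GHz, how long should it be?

Z_qwt ≈ 158 Ω; length ≈ 1.74 cm

Z_qwt = √(Z_0·R_L) = √(75 × 333) = √24980
λ = 0.67·c/f = 0.0696 m, so l = λ/4 = 0.0174 m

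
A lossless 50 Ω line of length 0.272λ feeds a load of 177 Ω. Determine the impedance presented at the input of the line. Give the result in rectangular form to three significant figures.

Z_in ≈ 14.4 + j6.39 Ω

βl = 2π × 0.272 = 97.9°
tan(βl) = tan(97.9°) = -7.19
Z_in = Z_0·(Z_L + jZ_0·tanβl)/(Z_0 + jZ_L·tanβl)
     = 50·(177 − j359)/(50 − j1270)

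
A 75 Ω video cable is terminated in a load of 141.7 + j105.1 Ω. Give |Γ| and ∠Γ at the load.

Γ ≈ 0.517 ∠ 31.7°

Γ = (Z_L − Z_0)/(Z_L + Z_0) = (66.7 + j105.1)/(216.7 + j105.1)
|Γ| = 124/241 = 0.517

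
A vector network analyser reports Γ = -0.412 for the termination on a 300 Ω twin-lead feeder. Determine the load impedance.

Z_L ≈ 125 Ω

Z_L = Z_0·(1 + Γ)/(1 − Γ) = 300·(0.588)/(1.41)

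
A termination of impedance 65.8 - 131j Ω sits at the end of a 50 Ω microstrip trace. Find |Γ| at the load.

Γ = (Z_L − Z_0)/(Z_L + Z_0) = (15.8 − j131)/(115.8 − j131)
|Γ| = 132/175

|Γ| ≈ 0.755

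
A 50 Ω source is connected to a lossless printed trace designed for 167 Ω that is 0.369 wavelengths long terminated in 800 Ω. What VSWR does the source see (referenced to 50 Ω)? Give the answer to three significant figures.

βl = 2π × 0.369 = 133°
tan(βl) = -1.08
Z_in = Z_0·(Z_L + jZ_0·tanβl)/(Z_0 + jZ_L·tanβl) = 62.5 + j143 Ω
Γ_s = (Z_in − Z_s)/(Z_in + Z_s) = (12.5 + j143)/(112 + j143), |Γ_s| = 0.788
VSWR = (1 + |Γ_s|)/(1 − |Γ_s|)

VSWR ≈ 8.45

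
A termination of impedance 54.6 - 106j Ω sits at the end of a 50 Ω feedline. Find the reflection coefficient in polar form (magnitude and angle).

Γ = (Z_L − Z_0)/(Z_L + Z_0) = (4.6 − j106)/(104.6 − j106)
|Γ| = 106/149 = 0.712

Γ ≈ 0.712 ∠ -42.1°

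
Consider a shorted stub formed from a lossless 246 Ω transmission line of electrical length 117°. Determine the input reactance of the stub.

X_in ≈ -483 Ω (capacitive)

tan(βl) = -1.96
For a shorted stub, Z_in = jZ_0·tan(βl)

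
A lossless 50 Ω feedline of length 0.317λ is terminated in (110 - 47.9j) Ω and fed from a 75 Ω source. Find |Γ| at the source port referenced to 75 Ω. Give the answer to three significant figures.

βl = 2π × 0.317 = 114°
tan(βl) = -2.23
Z_in = Z_0·(Z_L + jZ_0·tanβl)/(Z_0 + jZ_L·tanβl) = 25.9 + j28.4 Ω
Γ_s = (Z_in − Z_s)/(Z_in + Z_s) = (-49.1 + j28.4)/(101 + j28.4), |Γ_s| = 0.541

|Γ| ≈ 0.541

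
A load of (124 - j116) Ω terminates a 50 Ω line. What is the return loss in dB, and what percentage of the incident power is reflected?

RL ≈ 3.64 dB; 43.3% of incident power reflected

Γ = (74 − j116)/(174 − j116), |Γ| = 0.658
RL = −20·log₁₀(0.658) = 3.64 dB
P_refl/P_inc = |Γ|² = 0.433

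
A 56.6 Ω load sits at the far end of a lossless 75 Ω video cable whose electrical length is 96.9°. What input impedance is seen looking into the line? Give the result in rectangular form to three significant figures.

Z_in ≈ 98.3 − j6.69 Ω

tan(βl) = tan(96.9°) = -8.26
Z_in = Z_0·(Z_L + jZ_0·tanβl)/(Z_0 + jZ_L·tanβl)
     = 75·(56.6 − j620)/(75 − j468)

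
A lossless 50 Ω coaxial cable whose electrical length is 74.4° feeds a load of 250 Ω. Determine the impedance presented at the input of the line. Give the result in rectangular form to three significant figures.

Z_in ≈ 10.7 − j13.4 Ω

tan(βl) = tan(74.4°) = 3.58
Z_in = Z_0·(Z_L + jZ_0·tanβl)/(Z_0 + jZ_L·tanβl)
     = 50·(250 + j179)/(50 + j895)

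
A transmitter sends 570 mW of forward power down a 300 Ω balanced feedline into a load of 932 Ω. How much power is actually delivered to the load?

Γ = (932 − 300)/(932 + 300) = 0.513
|Γ|² = 0.263
P_refl = |Γ|²·P_inc = 150 mW, P_del = (1 − |Γ|²)·P_inc = 420 mW

P_delivered ≈ 420 mW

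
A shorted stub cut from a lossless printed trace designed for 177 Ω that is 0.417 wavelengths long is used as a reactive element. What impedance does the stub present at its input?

Z_in ≈ −j102 Ω

βl = 2π × 0.417 = 150°
tan(βl) = -0.575
For a shorted stub, Z_in = jZ_0·tan(βl)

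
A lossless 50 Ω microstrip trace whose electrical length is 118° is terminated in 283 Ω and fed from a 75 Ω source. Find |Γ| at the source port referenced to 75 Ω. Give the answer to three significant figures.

|Γ| ≈ 0.764

tan(βl) = -1.88
Z_in = Z_0·(Z_L + jZ_0·tanβl)/(Z_0 + jZ_L·tanβl) = 11.2 + j25.5 Ω
Γ_s = (Z_in − Z_s)/(Z_in + Z_s) = (-63.8 + j25.5)/(86.2 + j25.5), |Γ_s| = 0.764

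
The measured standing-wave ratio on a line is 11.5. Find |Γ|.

|Γ| ≈ 0.84

|Γ| = (S − 1)/(S + 1) = (11.5 − 1)/(11.5 + 1) = 10.5/12.5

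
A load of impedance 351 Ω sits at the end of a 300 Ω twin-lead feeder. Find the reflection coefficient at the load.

Γ = 0.0783

Γ = (Z_L − Z_0)/(Z_L + Z_0) = (351 − 300)/(351 + 300) = 51/651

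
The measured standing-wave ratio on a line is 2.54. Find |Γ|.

|Γ| = (S − 1)/(S + 1) = (2.54 − 1)/(2.54 + 1) = 1.54/3.54

|Γ| ≈ 0.435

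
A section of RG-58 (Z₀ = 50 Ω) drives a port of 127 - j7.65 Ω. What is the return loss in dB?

RL ≈ 7.2 dB

Γ = (77 − j7.65)/(177 − j7.65), |Γ| = 0.437
RL = −20·log₁₀|Γ| = −20·log₁₀(0.437)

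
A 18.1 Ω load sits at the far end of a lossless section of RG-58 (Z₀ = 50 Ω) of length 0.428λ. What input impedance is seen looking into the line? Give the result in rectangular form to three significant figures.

Z_in ≈ 21.7 − j20.5 Ω

βl = 2π × 0.428 = 154°
tan(βl) = tan(154°) = -0.486
Z_in = Z_0·(Z_L + jZ_0·tanβl)/(Z_0 + jZ_L·tanβl)
     = 50·(18.1 − j24.3)/(50 − j8.8)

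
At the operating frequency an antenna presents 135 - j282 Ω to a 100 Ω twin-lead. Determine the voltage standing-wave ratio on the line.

Γ = (Z_L − Z_0)/(Z_L + Z_0) = (35 − j282)/(235 − j282)
|Γ| = 284/367 = 0.774
VSWR = (1 + |Γ|)/(1 − |Γ|) = 1.77/0.226

VSWR ≈ 7.85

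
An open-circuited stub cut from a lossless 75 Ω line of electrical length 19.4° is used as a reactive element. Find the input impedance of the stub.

tan(βl) = 0.352
For an open-circuited stub, Z_in = −jZ_0·cot(βl) = −jZ_0/tan(βl)

Z_in ≈ −j213 Ω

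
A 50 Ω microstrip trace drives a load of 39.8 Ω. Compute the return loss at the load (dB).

RL ≈ 18.9 dB

Γ = (39.8 − 50)/(39.8 + 50) = -0.114
RL = −20·log₁₀|Γ| = −20·log₁₀(0.114)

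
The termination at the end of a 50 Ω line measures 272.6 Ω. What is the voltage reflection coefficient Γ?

Γ = (Z_L − Z_0)/(Z_L + Z_0) = (272.6 − 50)/(272.6 + 50) = 222.6/322.6

Γ = 0.69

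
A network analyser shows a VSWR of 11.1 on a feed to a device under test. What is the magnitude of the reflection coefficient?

|Γ| ≈ 0.835

|Γ| = (S − 1)/(S + 1) = (11.1 − 1)/(11.1 + 1) = 10.1/12.1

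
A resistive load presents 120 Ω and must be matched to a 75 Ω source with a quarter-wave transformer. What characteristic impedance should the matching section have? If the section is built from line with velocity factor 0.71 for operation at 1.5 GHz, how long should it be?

Z_qwt ≈ 94.9 Ω; length ≈ 3.55 cm

Z_qwt = √(Z_0·R_L) = √(75 × 120) = √9000
λ = 0.71·c/f = 0.142 m, so l = λ/4 = 0.0355 m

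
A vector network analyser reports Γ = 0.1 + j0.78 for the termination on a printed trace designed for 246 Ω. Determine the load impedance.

Z_L ≈ 66.2 + j271 Ω

Z_L = Z_0·(1 + Γ)/(1 − Γ) = 246·(1.1 + j0.78)/(0.9 − j0.78)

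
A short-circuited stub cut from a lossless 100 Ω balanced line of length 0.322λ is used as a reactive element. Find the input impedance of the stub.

βl = 2π × 0.322 = 116°
tan(βl) = -2.06
For a short-circuited stub, Z_in = jZ_0·tan(βl)

Z_in ≈ −j206 Ω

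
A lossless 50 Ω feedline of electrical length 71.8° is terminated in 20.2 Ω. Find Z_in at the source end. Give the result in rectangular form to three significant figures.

tan(βl) = tan(71.8°) = 3.04
Z_in = Z_0·(Z_L + jZ_0·tanβl)/(Z_0 + jZ_L·tanβl)
     = 50·(20.2 + j152)/(50 + j61.4)

Z_in ≈ 82.5 + j50.7 Ω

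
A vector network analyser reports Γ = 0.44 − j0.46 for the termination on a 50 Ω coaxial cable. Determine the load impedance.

Z_L ≈ 56.6 − j87.6 Ω

Z_L = Z_0·(1 + Γ)/(1 − Γ) = 50·(1.44 − j0.46)/(0.56 + j0.46)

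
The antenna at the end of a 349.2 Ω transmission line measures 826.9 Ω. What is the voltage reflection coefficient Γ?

Γ = 0.406

Γ = (Z_L − Z_0)/(Z_L + Z_0) = (826.9 − 349.2)/(826.9 + 349.2) = 477.7/1176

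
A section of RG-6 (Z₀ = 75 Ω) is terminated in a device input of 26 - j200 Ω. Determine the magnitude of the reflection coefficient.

|Γ| ≈ 0.919

Γ = (Z_L − Z_0)/(Z_L + Z_0) = (-49 − j200)/(101 − j200)
|Γ| = 206/224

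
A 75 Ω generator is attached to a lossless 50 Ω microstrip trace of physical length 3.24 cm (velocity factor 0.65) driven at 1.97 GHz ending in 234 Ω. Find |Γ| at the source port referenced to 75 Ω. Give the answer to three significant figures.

λ = v/f = 0.65·c / 1.97 GHz = 0.099 m
βl = 2π·l/λ = 2π × 0.327 = 118°
tan(βl) = -1.89
Z_in = Z_0·(Z_L + jZ_0·tanβl)/(Z_0 + jZ_L·tanβl) = 13.5 + j24.9 Ω
Γ_s = (Z_in − Z_s)/(Z_in + Z_s) = (-61.5 + j24.9)/(88.5 + j24.9), |Γ_s| = 0.722

|Γ| ≈ 0.722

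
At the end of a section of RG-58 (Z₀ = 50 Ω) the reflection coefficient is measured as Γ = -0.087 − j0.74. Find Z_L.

Z_L ≈ 12.9 − j42.8 Ω

Z_L = Z_0·(1 + Γ)/(1 − Γ) = 50·(0.913 − j0.74)/(1.09 + j0.74)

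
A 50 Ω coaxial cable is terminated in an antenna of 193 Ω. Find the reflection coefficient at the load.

Γ = 0.588

Γ = (Z_L − Z_0)/(Z_L + Z_0) = (193 − 50)/(193 + 50) = 143/243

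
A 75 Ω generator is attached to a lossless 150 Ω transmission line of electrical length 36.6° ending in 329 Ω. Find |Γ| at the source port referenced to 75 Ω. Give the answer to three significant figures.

|Γ| ≈ 0.545

tan(βl) = 0.743
Z_in = Z_0·(Z_L + jZ_0·tanβl)/(Z_0 + jZ_L·tanβl) = 140 − j116 Ω
Γ_s = (Z_in − Z_s)/(Z_in + Z_s) = (64.7 − j116)/(215 − j116), |Γ_s| = 0.545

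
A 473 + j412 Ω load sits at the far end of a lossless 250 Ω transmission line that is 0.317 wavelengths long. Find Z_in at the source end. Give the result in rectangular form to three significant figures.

βl = 2π × 0.317 = 114°
tan(βl) = tan(114°) = -2.23
Z_in = Z_0·(Z_L + jZ_0·tanβl)/(Z_0 + jZ_L·tanβl)
     = 250·(473 − j146)/(1170 − j1060)

Z_in ≈ 71.2 + j33 Ω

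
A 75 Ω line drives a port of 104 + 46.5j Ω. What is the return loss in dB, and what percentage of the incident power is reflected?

Γ = (29 + j46.5)/(179 + j46.5), |Γ| = 0.296
RL = −20·log₁₀(0.296) = 10.6 dB
P_refl/P_inc = |Γ|² = 0.0878

RL ≈ 10.6 dB; 8.78% of incident power reflected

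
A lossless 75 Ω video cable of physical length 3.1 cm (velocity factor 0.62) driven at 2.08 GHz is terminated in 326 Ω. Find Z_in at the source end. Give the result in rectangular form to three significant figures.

λ = v/f = 0.62·c / 2.08 GHz = 0.0894 m
βl = 2π·l/λ = 2π × 0.347 = 125°
tan(βl) = tan(125°) = -1.44
Z_in = Z_0·(Z_L + jZ_0·tanβl)/(Z_0 + jZ_L·tanβl)
     = 75·(326 − j108)/(75 − j469)

Z_in ≈ 25 + j48.1 Ω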